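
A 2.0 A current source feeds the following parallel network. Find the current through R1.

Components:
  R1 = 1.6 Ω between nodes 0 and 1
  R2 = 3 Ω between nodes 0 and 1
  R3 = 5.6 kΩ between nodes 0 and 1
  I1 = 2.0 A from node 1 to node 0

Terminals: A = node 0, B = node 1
All resistors sit directly between nodes 0 and 1, so they are in parallel and share one voltage V; the full source current 2 A splits among them.
1/R_par = 1/1.6 + 1/3 + 1/5600 = 0.9585 S  =>  R_par = 1.043 Ω
V = I × R_par = 2 × 1.043 = 2.087 V
I_R1 = V/R1 = 2.087/1.6 = 1.304 A

Final answer: 1.304 A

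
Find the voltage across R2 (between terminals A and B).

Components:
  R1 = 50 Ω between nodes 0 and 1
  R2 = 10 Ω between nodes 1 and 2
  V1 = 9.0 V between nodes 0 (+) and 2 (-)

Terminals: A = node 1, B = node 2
R1 and R2 are in series across V1 (node 0 → node 1 → node 2), and the output A–B is taken across R2, so this is a voltage divider.
Series current: I = V1/(R1 + R2) = 9/(50 + 10) = 9/60 = 0.15 A
V_R2 = I × R2 = V1 × R2/(R1 + R2) = 9 × 10/60 = 1.5 V

Final answer: 1.5 V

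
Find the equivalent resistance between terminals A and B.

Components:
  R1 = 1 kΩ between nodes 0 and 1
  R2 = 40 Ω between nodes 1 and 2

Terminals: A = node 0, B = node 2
Reduce the network between node 0 (A) and node 2 (B) by series/parallel combination:
  Rs1 = R1 + R2 (series, joined only at node 1) = 1000 + 40 = 1040 Ω
R_eq = 1.04 kΩ

Final answer: 1.04 kΩ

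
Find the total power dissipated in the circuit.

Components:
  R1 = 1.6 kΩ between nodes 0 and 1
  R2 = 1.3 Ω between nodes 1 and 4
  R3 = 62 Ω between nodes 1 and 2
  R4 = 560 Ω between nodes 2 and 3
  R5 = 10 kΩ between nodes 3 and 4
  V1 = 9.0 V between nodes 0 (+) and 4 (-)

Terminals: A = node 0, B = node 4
Nodal analysis, taking node 4 as the 0 V reference.
Source V1 fixes V_0 = 9 V.
KCL at each unknown node (sum of currents leaving = 0; resistances in Ω):
  Node 1: (V_1 - 9)/1600 + (V_1 - 0)/1.3 + (V_1 - V_2)/62 = 0
  Node 2: (V_2 - V_1)/62 + (V_2 - V_3)/560 = 0
  Node 3: (V_3 - V_2)/560 + (V_3 - 0)/10000 = 0
Collecting terms (coefficients in siemens):
  0.786·V_1 - 0.01613·V_2 = 0.005625
  0.01791·V_2 - 0.01613·V_1 - 0.001786·V_3 = 0
  0.001886·V_3 - 0.001786·V_2 = 0
Solving these 3 simultaneous equations (Gaussian elimination) gives:
  V_1 = 0.007306 V, V_2 = 0.007263 V, V_3 = 0.006878 V
Power in each resistor, P = (ΔV)²/R:
  P_R1 = (9 - 0.007306)²/1600 = 0.05054 W
  P_R2 = (0.007306 - 0)²/1.3 = 0.00004106 W
  P_R3 = (0.007306 - 0.007263)²/62 = 0.00000000002933 W
  P_R4 = (0.007263 - 0.006878)²/560 = 0.0000000002649 W
  P_R5 = (0.006878 - 0)²/10000 = 0.000000004731 W
P_total = P_R1 + P_R2 + P_R3 + P_R4 + P_R5 = 0.05058 W

Final answer: 0.05058 W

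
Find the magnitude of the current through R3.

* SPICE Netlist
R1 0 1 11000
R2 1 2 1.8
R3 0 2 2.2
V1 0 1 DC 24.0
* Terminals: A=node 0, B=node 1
Nodal analysis, taking node 1 as the 0 V reference.
Source V1 fixes V_0 = 24 V.
KCL at each unknown node (sum of currents leaving = 0; resistances in Ω):
  Node 2: (V_2 - 0)/1.8 + (V_2 - 24)/2.2 = 0
Collecting terms: 1.01 × V_2 = 10.91  =>  V_2 = 10.8 V
I_R3 = (V_0 - V_2)/R3 = (24 - 10.8)/2.2 = 6 A
|I_R3| = 6 A

Final answer: |I_R3| = 6 A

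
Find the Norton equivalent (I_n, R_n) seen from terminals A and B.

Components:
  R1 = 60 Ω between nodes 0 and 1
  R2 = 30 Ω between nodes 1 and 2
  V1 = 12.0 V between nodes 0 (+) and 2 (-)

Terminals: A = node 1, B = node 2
Find the Thévenin equivalent first; then I_n = V_th/R_th and R_n = R_th.
Step 1 — V_th is the open-circuit voltage V_A - V_B (nothing connected across the terminals).
Nodal analysis, taking node 2 as the 0 V reference.
Source V1 fixes V_0 = 12 V.
KCL at each unknown node (sum of currents leaving = 0; resistances in Ω):
  Node 1: (V_1 - 12)/60 + (V_1 - 0)/30 = 0
Collecting terms: 0.05 × V_1 = 0.2  =>  V_1 = 4 V
V_th = V_1 - V_2 = 4 - 0 = 4 V
Step 2 — R_th: zero the source — replace V1 by a short circuit (node 2 merges into node 0) — and find the resistance seen between A (node 1) and B (node 0).
Reduce the network between node 1 (A) and node 0 (B) by series/parallel combination:
  Rp1 = R1 ‖ R2 (parallel, both between nodes 0 and 1) = 1/(1/60 + 1/30) = 20 Ω
R_th = 20 Ω
I_n = V_th/R_th = 4/20 = 0.2 A, and R_n = R_th = 20 Ω

Final answer: I_n = 0.2 A, R_n = 20 Ω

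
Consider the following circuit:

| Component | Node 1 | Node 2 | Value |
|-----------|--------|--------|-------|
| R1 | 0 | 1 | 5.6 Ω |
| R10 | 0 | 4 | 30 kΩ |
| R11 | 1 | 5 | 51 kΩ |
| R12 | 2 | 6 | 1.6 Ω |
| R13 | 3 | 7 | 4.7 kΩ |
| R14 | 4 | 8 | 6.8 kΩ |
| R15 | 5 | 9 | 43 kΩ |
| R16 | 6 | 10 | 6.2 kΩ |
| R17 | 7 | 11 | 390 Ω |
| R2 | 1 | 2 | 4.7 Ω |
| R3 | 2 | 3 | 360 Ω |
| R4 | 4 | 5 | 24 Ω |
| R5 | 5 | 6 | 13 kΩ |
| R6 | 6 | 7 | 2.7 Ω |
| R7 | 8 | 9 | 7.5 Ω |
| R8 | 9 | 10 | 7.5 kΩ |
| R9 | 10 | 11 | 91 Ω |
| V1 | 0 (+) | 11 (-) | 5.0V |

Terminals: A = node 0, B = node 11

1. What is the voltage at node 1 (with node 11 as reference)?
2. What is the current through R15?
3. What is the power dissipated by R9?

Nodal analysis, taking node 11 as the 0 V reference.
Source V1 fixes V_0 = 5 V.
KCL at each unknown node (sum of currents leaving = 0; resistances in Ω):
  Node 1: (V_1 - 5)/5.6 + (V_1 - V_2)/4.7 + (V_1 - V_5)/51000 = 0
  Node 2: (V_2 - V_1)/4.7 + (V_2 - V_3)/360 + (V_2 - V_6)/1.6 = 0
  Node 3: (V_3 - V_2)/360 + (V_3 - V_7)/4700 = 0
  Node 4: (V_4 - V_5)/24 + (V_4 - 5)/30000 + (V_4 - V_8)/6800 = 0
  Node 5: (V_5 - V_4)/24 + (V_5 - V_6)/13000 + (V_5 - V_1)/51000 + (V_5 - V_9)/43000 = 0
  Node 6: (V_6 - V_5)/13000 + (V_6 - V_7)/2.7 + (V_6 - V_2)/1.6 + (V_6 - V_10)/6200 = 0
  Node 7: (V_7 - V_6)/2.7 + (V_7 - V_3)/4700 + (V_7 - 0)/390 = 0
  Node 8: (V_8 - V_9)/7.5 + (V_8 - V_4)/6800 = 0
  Node 9: (V_9 - V_8)/7.5 + (V_9 - V_10)/7500 + (V_9 - V_5)/43000 = 0
  Node 10: (V_10 - V_9)/7500 + (V_10 - 0)/91 + (V_10 - V_6)/6200 = 0
Collecting terms (coefficients in siemens):
  0.3914·V_1 - 0.2128·V_2 - 0.00001961·V_5 = 0.8929
  0.8405·V_2 - 0.2128·V_1 - 0.002778·V_3 - 0.625·V_6 = 0
  0.002991·V_3 - 0.002778·V_2 - 0.0002128·V_7 = 0
  0.04185·V_4 - 0.04167·V_5 - 0.0001471·V_8 = 0.0001667
  0.04179·V_5 - 0.00001961·V_1 - 0.04167·V_4 - 0.00007692·V_6 - 0.00002326·V_9 = 0
  0.9956·V_6 - 0.625·V_2 - 0.00007692·V_5 - 0.3704·V_7 - 0.0001613·V_10 = 0
  0.3731·V_7 - 0.0002128·V_3 - 0.3704·V_6 = 0
  0.1335·V_8 - 0.0001471·V_4 - 0.1333·V_9 = 0
  0.1335·V_9 - 0.00002326·V_5 - 0.1333·V_8 - 0.0001333·V_10 = 0
  0.01128·V_10 - 0.0001613·V_6 - 0.0001333·V_9 = 0
Solving these 10 simultaneous equations (Gaussian elimination) gives:
  V_1 = 4.926 V, V_2 = 4.864 V, V_3 = 4.86 V, V_4 = 3.138 V
  V_5 = 3.142 V, V_6 = 4.842 V, V_7 = 4.809 V, V_8 = 1.801 V
  V_9 = 1.8 V, V_10 = 0.09048 V
Part 1:
  Read off the nodal solution: V_1 = 4.926 V
Part 2:
  I_R15 = (V_5 - V_9)/R15 = (3.142 - 1.8)/43000 = 0.00003121 A
  Magnitude: I_R15 = 0.00003121 A
Part 3:
  I_R9 = (V_10 - V_11)/R9 = (0.09048 - 0)/91 = 0.0009943 A
  P_R9 = I_R9² × R9 = (0.0009943)² × 91 = 0.00008997 W

Final answers:
1. V_1 = 4.926 V
2. I_R15 = 3.121e-05 A
3. P_R9 = 8.997e-05 W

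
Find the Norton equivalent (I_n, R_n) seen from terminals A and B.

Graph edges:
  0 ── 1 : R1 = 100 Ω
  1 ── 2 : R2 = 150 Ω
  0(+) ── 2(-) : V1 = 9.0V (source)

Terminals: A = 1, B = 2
Find the Thévenin equivalent first; then I_n = V_th/R_th and R_n = R_th.
Step 1 — V_th is the open-circuit voltage V_A - V_B (nothing connected across the terminals).
Nodal analysis, taking node 2 as the 0 V reference.
Source V1 fixes V_0 = 9 V.
KCL at each unknown node (sum of currents leaving = 0; resistances in Ω):
  Node 1: (V_1 - 9)/100 + (V_1 - 0)/150 = 0
Collecting terms: 0.01667 × V_1 = 0.09  =>  V_1 = 5.4 V
V_th = V_1 - V_2 = 5.4 - 0 = 5.4 V
Step 2 — R_th: zero the source — replace V1 by a short circuit (node 2 merges into node 0) — and find the resistance seen between A (node 1) and B (node 0).
Reduce the network between node 1 (A) and node 0 (B) by series/parallel combination:
  Rp1 = R1 ‖ R2 (parallel, both between nodes 0 and 1) = 1/(1/100 + 1/150) = 60 Ω
R_th = 60 Ω
I_n = V_th/R_th = 5.4/60 = 0.09 A, and R_n = R_th = 60 Ω

Final answer: I_n = 0.09 A, R_n = 60 Ω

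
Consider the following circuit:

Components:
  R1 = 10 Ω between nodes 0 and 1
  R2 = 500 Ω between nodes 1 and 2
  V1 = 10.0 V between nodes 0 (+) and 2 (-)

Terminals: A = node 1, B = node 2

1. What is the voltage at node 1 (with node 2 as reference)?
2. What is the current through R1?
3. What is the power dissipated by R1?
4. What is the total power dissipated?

Nodal analysis, taking node 2 as the 0 V reference.
Source V1 fixes V_0 = 10 V.
KCL at each unknown node (sum of currents leaving = 0; resistances in Ω):
  Node 1: (V_1 - 10)/10 + (V_1 - 0)/500 = 0
Collecting terms: 0.102 × V_1 = 1  =>  V_1 = 9.804 V
Part 1:
  Read off the nodal solution: V_1 = 9.804 V
Part 2:
  I_R1 = (V_0 - V_1)/R1 = (10 - 9.804)/10 = 0.01961 A
  Magnitude: I_R1 = 0.01961 A
Part 3:
  I_R1 = (V_0 - V_1)/R1 = (10 - 9.804)/10 = 0.01961 A
  P_R1 = I_R1² × R1 = (0.01961)² × 10 = 0.003845 W
Part 4:
  Power in each resistor, P = (ΔV)²/R:
    P_R1 = (10 - 9.804)²/10 = 0.003845 W
    P_R2 = (9.804 - 0)²/500 = 0.1922 W
  P_total = P_R1 + P_R2 = 0.1961 W

Final answers:
1. V_1 = 9.804 V
2. I_R1 = 0.01961 A
3. P_R1 = 0.003845 W
4. P_total = 0.1961 W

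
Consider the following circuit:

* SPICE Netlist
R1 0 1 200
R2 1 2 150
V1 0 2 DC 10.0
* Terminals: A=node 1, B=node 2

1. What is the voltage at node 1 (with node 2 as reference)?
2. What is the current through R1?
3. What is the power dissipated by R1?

Nodal analysis, taking node 2 as the 0 V reference.
Source V1 fixes V_0 = 10 V.
KCL at each unknown node (sum of currents leaving = 0; resistances in Ω):
  Node 1: (V_1 - 10)/200 + (V_1 - 0)/150 = 0
Collecting terms: 0.01167 × V_1 = 0.05  =>  V_1 = 4.286 V
Part 1:
  Read off the nodal solution: V_1 = 4.286 V
Part 2:
  I_R1 = (V_0 - V_1)/R1 = (10 - 4.286)/200 = 0.02857 A
  Magnitude: I_R1 = 0.02857 A
Part 3:
  I_R1 = (V_0 - V_1)/R1 = (10 - 4.286)/200 = 0.02857 A
  P_R1 = I_R1² × R1 = (0.02857)² × 200 = 0.1633 W

Final answers:
1. V_1 = 4.286 V
2. I_R1 = 0.02857 A
3. P_R1 = 0.1633 W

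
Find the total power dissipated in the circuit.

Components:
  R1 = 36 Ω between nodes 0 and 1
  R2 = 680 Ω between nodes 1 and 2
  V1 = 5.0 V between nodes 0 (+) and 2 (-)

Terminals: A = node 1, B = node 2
Nodal analysis, taking node 2 as the 0 V reference.
Source V1 fixes V_0 = 5 V.
KCL at each unknown node (sum of currents leaving = 0; resistances in Ω):
  Node 1: (V_1 - 5)/36 + (V_1 - 0)/680 = 0
Collecting terms: 0.02925 × V_1 = 0.1389  =>  V_1 = 4.749 V
Power in each resistor, P = (ΔV)²/R:
  P_R1 = (5 - 4.749)²/36 = 0.001756 W
  P_R2 = (4.749 - 0)²/680 = 0.03316 W
P_total = P_R1 + P_R2 = 0.03492 W

Final answer: 0.03492 W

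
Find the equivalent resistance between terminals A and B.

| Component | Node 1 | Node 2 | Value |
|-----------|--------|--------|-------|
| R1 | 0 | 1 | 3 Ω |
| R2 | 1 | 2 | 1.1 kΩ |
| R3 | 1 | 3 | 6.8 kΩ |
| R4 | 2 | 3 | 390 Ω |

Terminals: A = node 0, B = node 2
Reduce the network between node 0 (A) and node 2 (B) by series/parallel combination:
  Rs1 = R3 + R4 (series, joined only at node 3) = 6800 + 390 = 7190 Ω
  Rp1 = R2 ‖ Rs1 (parallel, both between nodes 1 and 2) = 1/(1/1100 + 1/7190) = 954 Ω
  Rs2 = R1 + Rp1 (series, joined only at node 1) = 3 + 954 = 957 Ω
R_eq = 957 Ω

Final answer: 957 Ω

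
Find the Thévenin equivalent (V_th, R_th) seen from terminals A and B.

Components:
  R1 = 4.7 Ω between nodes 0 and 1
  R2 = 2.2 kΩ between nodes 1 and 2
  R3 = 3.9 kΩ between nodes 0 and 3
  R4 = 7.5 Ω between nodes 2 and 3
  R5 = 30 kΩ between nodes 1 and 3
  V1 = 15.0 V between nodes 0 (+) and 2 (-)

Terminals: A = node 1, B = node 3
Step 1 — V_th is the open-circuit voltage V_A - V_B (nothing connected across the terminals).
Nodal analysis, taking node 2 as the 0 V reference.
Source V1 fixes V_0 = 15 V.
KCL at each unknown node (sum of currents leaving = 0; resistances in Ω):
  Node 1: (V_1 - 15)/4.7 + (V_1 - 0)/2200 + (V_1 - V_3)/30000 = 0
  Node 3: (V_3 - 15)/3900 + (V_3 - 0)/7.5 + (V_3 - V_1)/30000 = 0
Collecting terms (coefficients in siemens):
  0.2133·V_1 - 0.00003333·V_3 = 3.191
  0.1336·V_3 - 0.00003333·V_1 = 0.003846
Determinant D = (0.2133)(0.1336) - (-0.00003333)(-0.00003333) = 0.0285
V_1 = [(3.191)(0.1336) - (-0.00003333)(0.003846)]/D = 14.97 V
V_3 = [(0.2133)(0.003846) - (3.191)(-0.00003333)]/D = 0.03252 V
V_th = V_1 - V_3 = 14.97 - 0.03252 = 14.93 V
Step 2 — R_th: zero the source — replace V1 by a short circuit (node 2 merges into node 0) — and find the resistance seen between A (node 1) and B (node 3).
Reduce the network between node 1 (A) and node 3 (B) by series/parallel combination:
  Rp1 = R1 ‖ R2 (parallel, both between nodes 0 and 1) = 1/(1/4.7 + 1/2200) = 4.69 Ω
  Rp2 = R3 ‖ R4 (parallel, both between nodes 0 and 3) = 1/(1/3900 + 1/7.5) = 7.486 Ω
  Rs1 = Rp1 + Rp2 (series, joined only at node 0) = 4.69 + 7.486 = 12.18 Ω
  Rp3 = R5 ‖ Rs1 (parallel, both between nodes 1 and 3) = 1/(1/30000 + 1/12.18) = 12.17 Ω
R_th = 12.17 Ω

Final answer: V_th = 14.93 V, R_th = 12.17 Ω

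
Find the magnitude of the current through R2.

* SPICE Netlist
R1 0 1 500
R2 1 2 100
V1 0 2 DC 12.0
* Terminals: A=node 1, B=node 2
Nodal analysis, taking node 2 as the 0 V reference.
Source V1 fixes V_0 = 12 V.
KCL at each unknown node (sum of currents leaving = 0; resistances in Ω):
  Node 1: (V_1 - 12)/500 + (V_1 - 0)/100 = 0
Collecting terms: 0.012 × V_1 = 0.024  =>  V_1 = 2 V
I_R2 = (V_1 - V_2)/R2 = (2 - 0)/100 = 0.02 A
|I_R2| = 0.02 A

Final answer: |I_R2| = 0.02 A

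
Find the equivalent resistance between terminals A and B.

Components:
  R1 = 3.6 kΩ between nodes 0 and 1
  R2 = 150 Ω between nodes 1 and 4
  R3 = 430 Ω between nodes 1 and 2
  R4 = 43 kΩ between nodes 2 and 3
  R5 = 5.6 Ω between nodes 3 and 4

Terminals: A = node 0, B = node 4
Reduce the network between node 0 (A) and node 4 (B) by series/parallel combination:
  Rs1 = R3 + R4 (series, joined only at node 2) = 430 + 43000 = 43430 Ω
  Rs2 = R5 + Rs1 (series, joined only at node 3) = 5.6 + 43430 = 43440 Ω
  Rp1 = R2 ‖ Rs2 (parallel, both between nodes 1 and 4) = 1/(1/150 + 1/43440) = 149.5 Ω
  Rs3 = R1 + Rp1 (series, joined only at node 1) = 3600 + 149.5 = 3749 Ω
R_eq = 3.749 kΩ

Final answer: 3.749 kΩ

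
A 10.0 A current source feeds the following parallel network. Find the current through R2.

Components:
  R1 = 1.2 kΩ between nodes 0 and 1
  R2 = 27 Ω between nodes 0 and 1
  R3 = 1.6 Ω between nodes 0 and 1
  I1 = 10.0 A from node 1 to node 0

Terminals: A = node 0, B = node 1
All resistors sit directly between nodes 0 and 1, so they are in parallel and share one voltage V; the full source current 10 A splits among them.
1/R_par = 1/1200 + 1/27 + 1/1.6 = 0.6629 S  =>  R_par = 1.509 Ω
V = I × R_par = 10 × 1.509 = 15.09 V
I_R2 = V/R2 = 15.09/27 = 0.5587 A

Final answer: 0.5587 A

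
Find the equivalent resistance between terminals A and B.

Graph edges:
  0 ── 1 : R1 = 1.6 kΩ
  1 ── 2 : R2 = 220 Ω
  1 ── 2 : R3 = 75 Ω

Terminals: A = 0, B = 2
Reduce the network between node 0 (A) and node 2 (B) by series/parallel combination:
  Rp1 = R2 ‖ R3 (parallel, both between nodes 1 and 2) = 1/(1/220 + 1/75) = 55.93 Ω
  Rs1 = R1 + Rp1 (series, joined only at node 1) = 1600 + 55.93 = 1656 Ω
R_eq = 1.656 kΩ

Final answer: 1.656 kΩ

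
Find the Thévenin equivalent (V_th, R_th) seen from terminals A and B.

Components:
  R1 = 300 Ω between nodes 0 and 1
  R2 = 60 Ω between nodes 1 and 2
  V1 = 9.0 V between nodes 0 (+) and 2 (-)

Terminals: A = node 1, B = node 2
Step 1 — V_th is the open-circuit voltage V_A - V_B (nothing connected across the terminals).
Nodal analysis, taking node 2 as the 0 V reference.
Source V1 fixes V_0 = 9 V.
KCL at each unknown node (sum of currents leaving = 0; resistances in Ω):
  Node 1: (V_1 - 9)/300 + (V_1 - 0)/60 = 0
Collecting terms: 0.02 × V_1 = 0.03  =>  V_1 = 1.5 V
V_th = V_1 - V_2 = 1.5 - 0 = 1.5 V
Step 2 — R_th: zero the source — replace V1 by a short circuit (node 2 merges into node 0) — and find the resistance seen between A (node 1) and B (node 0).
Reduce the network between node 1 (A) and node 0 (B) by series/parallel combination:
  Rp1 = R1 ‖ R2 (parallel, both between nodes 0 and 1) = 1/(1/300 + 1/60) = 50 Ω
R_th = 50 Ω

Final answer: V_th = 1.5 V, R_th = 50 Ω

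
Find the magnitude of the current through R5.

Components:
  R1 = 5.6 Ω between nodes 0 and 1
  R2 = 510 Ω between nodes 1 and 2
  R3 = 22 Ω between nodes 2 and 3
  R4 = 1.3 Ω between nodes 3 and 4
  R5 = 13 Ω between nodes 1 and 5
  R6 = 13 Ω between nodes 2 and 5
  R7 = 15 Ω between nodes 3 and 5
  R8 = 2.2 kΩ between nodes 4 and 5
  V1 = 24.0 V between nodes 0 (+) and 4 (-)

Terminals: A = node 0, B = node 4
Nodal analysis, taking node 4 as the 0 V reference.
Source V1 fixes V_0 = 24 V.
KCL at each unknown node (sum of currents leaving = 0; resistances in Ω):
  Node 1: (V_1 - 24)/5.6 + (V_1 - V_2)/510 + (V_1 - V_5)/13 = 0
  Node 2: (V_2 - V_1)/510 + (V_2 - V_3)/22 + (V_2 - V_5)/13 = 0
  Node 3: (V_3 - V_2)/22 + (V_3 - 0)/1.3 + (V_3 - V_5)/15 = 0
  Node 5: (V_5 - V_1)/13 + (V_5 - V_2)/13 + (V_5 - V_3)/15 + (V_5 - 0)/2200 = 0
Collecting terms (coefficients in siemens):
  0.2575·V_1 - 0.001961·V_2 - 0.07692·V_5 = 4.286
  0.1243·V_2 - 0.001961·V_1 - 0.04545·V_3 - 0.07692·V_5 = 0
  0.8814·V_3 - 0.04545·V_2 - 0.06667·V_5 = 0
  0.221·V_5 - 0.07692·V_1 - 0.07692·V_2 - 0.06667·V_3 = 0
Solving these 4 simultaneous equations (Gaussian elimination) gives:
  V_1 = 19.49 V, V_2 = 6.474 V, V_3 = 1.041 V, V_5 = 9.353 V
I_R5 = (V_1 - V_5)/R5 = (19.49 - 9.353)/13 = 0.7798 A
|I_R5| = 0.7798 A

Final answer: |I_R5| = 0.7798 A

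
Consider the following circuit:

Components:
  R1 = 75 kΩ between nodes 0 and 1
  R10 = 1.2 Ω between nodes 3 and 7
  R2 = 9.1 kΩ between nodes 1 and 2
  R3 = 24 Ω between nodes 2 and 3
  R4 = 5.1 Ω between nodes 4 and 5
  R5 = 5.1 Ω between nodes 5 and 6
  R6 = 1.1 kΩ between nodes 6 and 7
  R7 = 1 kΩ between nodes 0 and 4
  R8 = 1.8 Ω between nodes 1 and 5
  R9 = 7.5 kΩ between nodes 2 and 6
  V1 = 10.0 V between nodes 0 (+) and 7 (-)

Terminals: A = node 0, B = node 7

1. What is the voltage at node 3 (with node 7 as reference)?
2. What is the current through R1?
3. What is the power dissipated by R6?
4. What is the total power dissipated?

Nodal analysis, taking node 7 as the 0 V reference.
Source V1 fixes V_0 = 10 V.
KCL at each unknown node (sum of currents leaving = 0; resistances in Ω):
  Node 1: (V_1 - 10)/75000 + (V_1 - V_2)/9100 + (V_1 - V_5)/1.8 = 0
  Node 2: (V_2 - V_1)/9100 + (V_2 - V_3)/24 + (V_2 - V_6)/7500 = 0
  Node 3: (V_3 - V_2)/24 + (V_3 - 0)/1.2 = 0
  Node 4: (V_4 - V_5)/5.1 + (V_4 - 10)/1000 = 0
  Node 5: (V_5 - V_4)/5.1 + (V_5 - V_6)/5.1 + (V_5 - V_1)/1.8 = 0
  Node 6: (V_6 - V_5)/5.1 + (V_6 - 0)/1100 + (V_6 - V_2)/7500 = 0
Collecting terms (coefficients in siemens):
  0.5557·V_1 - 0.0001099·V_2 - 0.5556·V_5 = 0.0001333
  0.04191·V_2 - 0.0001099·V_1 - 0.04167·V_3 - 0.0001333·V_6 = 0
  0.875·V_3 - 0.04167·V_2 = 0
  0.1971·V_4 - 0.1961·V_5 = 0.01
  0.9477·V_5 - 0.5556·V_1 - 0.1961·V_4 - 0.1961·V_6 = 0
  0.1971·V_6 - 0.0001333·V_2 - 0.1961·V_5 = 0
Solving these 6 simultaneous equations (Gaussian elimination) gives:
  V_1 = 4.681 V, V_2 = 0.02844 V, V_3 = 0.001354 V, V_4 = 4.709 V
  V_5 = 4.682 V, V_6 = 4.657 V
Part 1:
  Read off the nodal solution: V_3 = 0.001354 V
Part 2:
  I_R1 = (V_0 - V_1)/R1 = (10 - 4.681)/75000 = 0.00007092 A
  Magnitude: I_R1 = 0.00007092 A
Part 3:
  I_R6 = (V_6 - V_7)/R6 = (4.657 - 0)/1100 = 0.004234 A
  P_R6 = I_R6² × R6 = (0.004234)² × 1100 = 0.01972 W
Part 4:
  Power in each resistor, P = (ΔV)²/R:
    P_R1 = (10 - 4.681)²/75000 = 0.0003772 W
    P_R2 = (4.681 - 0.02844)²/9100 = 0.002379 W
    P_R3 = (0.02844 - 0.001354)²/24 = 0.00003056 W
    P_R4 = (4.709 - 4.682)²/5.1 = 0.0001428 W
    P_R5 = (4.682 - 4.657)²/5.1 = 0.00012 W
    P_R6 = (4.657 - 0)²/1100 = 0.01972 W
    P_R7 = (10 - 4.709)²/1000 = 0.028 W
    P_R8 = (4.681 - 4.682)²/1.8 = 0.000000349 W
    P_R9 = (0.02844 - 4.657)²/7500 = 0.002857 W
    P_R10 = (0.001354 - 0)²/1.2 = 0.000001528 W
  P_total = P_R1 + P_R2 + P_R3 + P_R4 + P_R5 + P_R6 + P_R7 + P_R8 + P_R9 + P_R10 = 0.05362 W

Final answers:
1. V_3 = 0.001354 V
2. I_R1 = 7.092e-05 A
3. P_R6 = 0.01972 W
4. P_total = 0.05362 W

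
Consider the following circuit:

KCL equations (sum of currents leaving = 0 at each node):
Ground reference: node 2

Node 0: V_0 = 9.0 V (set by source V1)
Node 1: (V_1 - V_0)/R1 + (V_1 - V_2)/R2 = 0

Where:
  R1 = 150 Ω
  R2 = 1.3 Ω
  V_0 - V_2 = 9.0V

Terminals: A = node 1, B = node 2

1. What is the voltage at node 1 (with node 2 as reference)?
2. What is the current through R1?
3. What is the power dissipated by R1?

Nodal analysis, taking node 2 as the 0 V reference.
Source V1 fixes V_0 = 9 V.
KCL at each unknown node (sum of currents leaving = 0; resistances in Ω):
  Node 1: (V_1 - 9)/150 + (V_1 - 0)/1.3 = 0
Collecting terms: 0.7759 × V_1 = 0.06  =>  V_1 = 0.07733 V
Part 1:
  Read off the nodal solution: V_1 = 0.07733 V
Part 2:
  I_R1 = (V_0 - V_1)/R1 = (9 - 0.07733)/150 = 0.05948 A
  Magnitude: I_R1 = 0.05948 A
Part 3:
  I_R1 = (V_0 - V_1)/R1 = (9 - 0.07733)/150 = 0.05948 A
  P_R1 = I_R1² × R1 = (0.05948)² × 150 = 0.5308 W

Final answers:
1. V_1 = 0.07733 V
2. I_R1 = 0.05948 A
3. P_R1 = 0.5308 W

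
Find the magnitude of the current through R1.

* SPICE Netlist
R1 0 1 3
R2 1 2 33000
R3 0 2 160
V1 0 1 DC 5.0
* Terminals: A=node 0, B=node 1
Nodal analysis, taking node 1 as the 0 V reference.
Source V1 fixes V_0 = 5 V.
KCL at each unknown node (sum of currents leaving = 0; resistances in Ω):
  Node 2: (V_2 - 0)/33000 + (V_2 - 5)/160 = 0
Collecting terms: 0.00628 × V_2 = 0.03125  =>  V_2 = 4.976 V
I_R1 = (V_0 - V_1)/R1 = (5 - 0)/3 = 1.667 A
|I_R1| = 1.667 A

Final answer: |I_R1| = 1.667 A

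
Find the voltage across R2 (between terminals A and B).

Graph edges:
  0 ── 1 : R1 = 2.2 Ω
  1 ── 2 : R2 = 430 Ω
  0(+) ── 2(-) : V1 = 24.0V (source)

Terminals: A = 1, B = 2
R1 and R2 are in series across V1 (node 0 → node 1 → node 2), and the output A–B is taken across R2, so this is a voltage divider.
Series current: I = V1/(R1 + R2) = 24/(2.2 + 430) = 24/432.2 = 0.05553 A
V_R2 = I × R2 = V1 × R2/(R1 + R2) = 24 × 430/432.2 = 23.88 V

Final answer: 23.88 V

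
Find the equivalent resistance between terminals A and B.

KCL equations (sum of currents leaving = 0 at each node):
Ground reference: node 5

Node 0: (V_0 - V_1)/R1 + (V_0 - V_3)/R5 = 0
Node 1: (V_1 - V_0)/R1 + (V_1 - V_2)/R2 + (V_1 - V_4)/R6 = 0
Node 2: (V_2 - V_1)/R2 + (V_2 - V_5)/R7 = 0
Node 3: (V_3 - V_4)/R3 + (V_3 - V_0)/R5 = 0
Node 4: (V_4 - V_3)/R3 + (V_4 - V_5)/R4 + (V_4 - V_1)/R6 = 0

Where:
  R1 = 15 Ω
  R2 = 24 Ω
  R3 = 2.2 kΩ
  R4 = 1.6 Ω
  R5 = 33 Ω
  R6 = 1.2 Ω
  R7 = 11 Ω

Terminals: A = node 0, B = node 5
The network is not a plain series/parallel combination. Inject a 1 A test current into terminal A (node 0) and return it from terminal B (node 5); then R_eq = V_A / (1 A).
Nodal analysis, taking node 5 as the 0 V reference.
Current source I_test pushes 1 A into node 0 and draws it out of node 5.
KCL at each unknown node (sum of currents leaving = 0; resistances in Ω):
  Node 0: (V_0 - V_1)/15 + (V_0 - V_3)/33 - 1 = 0
  Node 1: (V_1 - V_0)/15 + (V_1 - V_2)/24 + (V_1 - V_4)/1.2 = 0
  Node 2: (V_2 - V_1)/24 + (V_2 - 0)/11 = 0
  Node 3: (V_3 - V_0)/33 + (V_3 - V_4)/2200 = 0
  Node 4: (V_4 - V_1)/1.2 + (V_4 - V_3)/2200 + (V_4 - 0)/1.6 = 0
Collecting terms (coefficients in siemens):
  0.09697·V_0 - 0.06667·V_1 - 0.0303·V_3 = 1
  0.9417·V_1 - 0.06667·V_0 - 0.04167·V_2 - 0.8333·V_4 = 0
  0.1326·V_2 - 0.04167·V_1 = 0
  0.03076·V_3 - 0.0303·V_0 - 0.0004545·V_4 = 0
  1.459·V_4 - 0.8333·V_1 - 0.0004545·V_3 = 0
Solving these 5 simultaneous equations (Gaussian elimination) gives:
  V_0 = 17.48 V, V_1 = 2.585 V, V_2 = 0.8123 V, V_3 = 17.24 V
  V_4 = 1.482 V
R_eq = V_0 / 1 A = 17.48 Ω

Final answer: 17.48 Ω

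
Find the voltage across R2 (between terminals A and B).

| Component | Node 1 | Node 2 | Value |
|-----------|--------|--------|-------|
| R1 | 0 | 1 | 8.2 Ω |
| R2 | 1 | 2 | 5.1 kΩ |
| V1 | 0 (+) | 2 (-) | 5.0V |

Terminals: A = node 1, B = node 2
R1 and R2 are in series across V1 (node 0 → node 1 → node 2), and the output A–B is taken across R2, so this is a voltage divider.
Series current: I = V1/(R1 + R2) = 5/(8.2 + 5100) = 5/5108 = 0.0009788 A
V_R2 = I × R2 = V1 × R2/(R1 + R2) = 5 × 5100/5108 = 4.992 V

Final answer: 4.992 V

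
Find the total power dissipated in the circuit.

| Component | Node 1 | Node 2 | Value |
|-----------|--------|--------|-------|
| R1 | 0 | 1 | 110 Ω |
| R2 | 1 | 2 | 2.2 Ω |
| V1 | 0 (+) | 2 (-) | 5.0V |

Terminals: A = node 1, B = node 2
Nodal analysis, taking node 2 as the 0 V reference.
Source V1 fixes V_0 = 5 V.
KCL at each unknown node (sum of currents leaving = 0; resistances in Ω):
  Node 1: (V_1 - 5)/110 + (V_1 - 0)/2.2 = 0
Collecting terms: 0.4636 × V_1 = 0.04545  =>  V_1 = 0.09804 V
Power in each resistor, P = (ΔV)²/R:
  P_R1 = (5 - 0.09804)²/110 = 0.2184 W
  P_R2 = (0.09804 - 0)²/2.2 = 0.004369 W
P_total = P_R1 + P_R2 = 0.2228 W

Final answer: 0.2228 W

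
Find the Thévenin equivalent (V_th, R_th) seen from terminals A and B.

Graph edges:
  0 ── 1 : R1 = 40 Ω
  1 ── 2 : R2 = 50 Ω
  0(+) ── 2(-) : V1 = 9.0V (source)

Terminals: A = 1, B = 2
Step 1 — V_th is the open-circuit voltage V_A - V_B (nothing connected across the terminals).
Nodal analysis, taking node 2 as the 0 V reference.
Source V1 fixes V_0 = 9 V.
KCL at each unknown node (sum of currents leaving = 0; resistances in Ω):
  Node 1: (V_1 - 9)/40 + (V_1 - 0)/50 = 0
Collecting terms: 0.045 × V_1 = 0.225  =>  V_1 = 5 V
V_th = V_1 - V_2 = 5 - 0 = 5 V
Step 2 — R_th: zero the source — replace V1 by a short circuit (node 2 merges into node 0) — and find the resistance seen between A (node 1) and B (node 0).
Reduce the network between node 1 (A) and node 0 (B) by series/parallel combination:
  Rp1 = R1 ‖ R2 (parallel, both between nodes 0 and 1) = 1/(1/40 + 1/50) = 22.22 Ω
R_th = 22.22 Ω

Final answer: V_th = 5 V, R_th = 22.22 Ω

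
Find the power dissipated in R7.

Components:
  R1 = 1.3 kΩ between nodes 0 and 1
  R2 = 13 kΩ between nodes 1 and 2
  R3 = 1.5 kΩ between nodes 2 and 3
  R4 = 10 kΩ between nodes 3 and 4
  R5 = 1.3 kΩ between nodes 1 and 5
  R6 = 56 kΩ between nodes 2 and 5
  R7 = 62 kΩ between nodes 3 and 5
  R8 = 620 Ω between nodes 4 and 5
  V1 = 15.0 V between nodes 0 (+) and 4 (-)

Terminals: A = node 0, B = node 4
Nodal analysis, taking node 4 as the 0 V reference.
Source V1 fixes V_0 = 15 V.
KCL at each unknown node (sum of currents leaving = 0; resistances in Ω):
  Node 1: (V_1 - 15)/1300 + (V_1 - V_2)/13000 + (V_1 - V_5)/1300 = 0
  Node 2: (V_2 - V_1)/13000 + (V_2 - V_3)/1500 + (V_2 - V_5)/56000 = 0
  Node 3: (V_3 - V_2)/1500 + (V_3 - 0)/10000 + (V_3 - V_5)/62000 = 0
  Node 5: (V_5 - V_1)/1300 + (V_5 - V_2)/56000 + (V_5 - V_3)/62000 + (V_5 - 0)/620 = 0
Collecting terms (coefficients in siemens):
  0.001615·V_1 - 0.00007692·V_2 - 0.0007692·V_5 = 0.01154
  0.0007614·V_2 - 0.00007692·V_1 - 0.0006667·V_3 - 0.00001786·V_5 = 0
  0.0007828·V_3 - 0.0006667·V_2 - 0.00001613·V_5 = 0
  0.002416·V_5 - 0.0007692·V_1 - 0.00001786·V_2 - 0.00001613·V_3 = 0
Solving these 4 simultaneous equations (Gaussian elimination) gives:
  V_1 = 8.667 V, V_2 = 3.901 V, V_3 = 3.38 V, V_5 = 2.811 V
I_R7 = (V_3 - V_5)/R7 = (3.38 - 2.811)/62000 = 0.000009181 A
P_R7 = I_R7² × R7 = (0.000009181)² × 62000 = 0.000005226 W

Final answer: 5.226e-06 W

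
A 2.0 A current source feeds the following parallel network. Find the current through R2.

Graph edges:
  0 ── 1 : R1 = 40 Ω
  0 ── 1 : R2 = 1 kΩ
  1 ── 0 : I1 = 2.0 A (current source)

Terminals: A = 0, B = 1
All resistors sit directly between nodes 0 and 1, so they are in parallel and share one voltage V; the full source current 2 A splits among them.
1/R_par = 1/40 + 1/1000 = 0.026 S  =>  R_par = 38.46 Ω
V = I × R_par = 2 × 38.46 = 76.92 V
I_R2 = V/R2 = 76.92/1000 = 0.07692 A

Final answer: 0.07692 A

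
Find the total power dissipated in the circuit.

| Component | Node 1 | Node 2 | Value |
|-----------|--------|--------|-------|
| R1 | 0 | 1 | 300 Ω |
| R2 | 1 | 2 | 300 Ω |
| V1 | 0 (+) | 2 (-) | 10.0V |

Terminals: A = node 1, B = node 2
Nodal analysis, taking node 2 as the 0 V reference.
Source V1 fixes V_0 = 10 V.
KCL at each unknown node (sum of currents leaving = 0; resistances in Ω):
  Node 1: (V_1 - 10)/300 + (V_1 - 0)/300 = 0
Collecting terms: 0.006667 × V_1 = 0.03333  =>  V_1 = 5 V
Power in each resistor, P = (ΔV)²/R:
  P_R1 = (10 - 5)²/300 = 0.08333 W
  P_R2 = (5 - 0)²/300 = 0.08333 W
P_total = P_R1 + P_R2 = 0.1667 W

Final answer: 0.1667 W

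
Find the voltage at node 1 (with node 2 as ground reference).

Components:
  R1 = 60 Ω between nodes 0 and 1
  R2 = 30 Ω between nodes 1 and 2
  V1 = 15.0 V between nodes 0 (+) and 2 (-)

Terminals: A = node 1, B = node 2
Nodal analysis, taking node 2 as the 0 V reference.
Source V1 fixes V_0 = 15 V.
KCL at each unknown node (sum of currents leaving = 0; resistances in Ω):
  Node 1: (V_1 - 15)/60 + (V_1 - 0)/30 = 0
Collecting terms: 0.05 × V_1 = 0.25  =>  V_1 = 5 V
The requested potential is V_1 = 5 V.

Final answer: V_1 = 5 V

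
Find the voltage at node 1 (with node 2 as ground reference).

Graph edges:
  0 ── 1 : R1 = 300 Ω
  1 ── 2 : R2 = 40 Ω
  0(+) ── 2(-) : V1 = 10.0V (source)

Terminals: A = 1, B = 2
Nodal analysis, taking node 2 as the 0 V reference.
Source V1 fixes V_0 = 10 V.
KCL at each unknown node (sum of currents leaving = 0; resistances in Ω):
  Node 1: (V_1 - 10)/300 + (V_1 - 0)/40 = 0
Collecting terms: 0.02833 × V_1 = 0.03333  =>  V_1 = 1.176 V
The requested potential is V_1 = 1.176 V.

Final answer: V_1 = 1.176 V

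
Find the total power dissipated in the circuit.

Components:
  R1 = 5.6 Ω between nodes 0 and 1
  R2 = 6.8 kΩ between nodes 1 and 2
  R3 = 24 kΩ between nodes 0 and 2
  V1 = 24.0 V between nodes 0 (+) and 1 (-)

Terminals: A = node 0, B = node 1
Nodal analysis, taking node 1 as the 0 V reference.
Source V1 fixes V_0 = 24 V.
KCL at each unknown node (sum of currents leaving = 0; resistances in Ω):
  Node 2: (V_2 - 0)/6800 + (V_2 - 24)/24000 = 0
Collecting terms: 0.0001887 × V_2 = 0.001  =>  V_2 = 5.299 V
Power in each resistor, P = (ΔV)²/R:
  P_R1 = (24 - 0)²/5.6 = 102.9 W
  P_R2 = (0 - 5.299)²/6800 = 0.004129 W
  P_R3 = (24 - 5.299)²/24000 = 0.01457 W
P_total = P_R1 + P_R2 + P_R3 = 102.9 W

Final answer: 102.9 W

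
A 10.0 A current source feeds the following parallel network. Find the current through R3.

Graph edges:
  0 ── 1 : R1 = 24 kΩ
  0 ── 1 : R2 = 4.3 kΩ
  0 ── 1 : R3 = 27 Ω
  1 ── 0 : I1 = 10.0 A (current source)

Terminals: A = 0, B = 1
All resistors sit directly between nodes 0 and 1, so they are in parallel and share one voltage V; the full source current 10 A splits among them.
1/R_par = 1/24000 + 1/4300 + 1/27 = 0.03731 S  =>  R_par = 26.8 Ω
V = I × R_par = 10 × 26.8 = 268 V
I_R3 = V/R3 = 268/27 = 9.927 A

Final answer: 9.927 A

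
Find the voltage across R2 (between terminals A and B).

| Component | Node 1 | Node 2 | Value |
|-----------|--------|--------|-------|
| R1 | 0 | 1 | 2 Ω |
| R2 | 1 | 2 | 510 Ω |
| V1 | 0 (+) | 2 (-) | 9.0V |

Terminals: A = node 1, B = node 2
R1 and R2 are in series across V1 (node 0 → node 1 → node 2), and the output A–B is taken across R2, so this is a voltage divider.
Series current: I = V1/(R1 + R2) = 9/(2 + 510) = 9/512 = 0.01758 A
V_R2 = I × R2 = V1 × R2/(R1 + R2) = 9 × 510/512 = 8.965 V

Final answer: 8.965 V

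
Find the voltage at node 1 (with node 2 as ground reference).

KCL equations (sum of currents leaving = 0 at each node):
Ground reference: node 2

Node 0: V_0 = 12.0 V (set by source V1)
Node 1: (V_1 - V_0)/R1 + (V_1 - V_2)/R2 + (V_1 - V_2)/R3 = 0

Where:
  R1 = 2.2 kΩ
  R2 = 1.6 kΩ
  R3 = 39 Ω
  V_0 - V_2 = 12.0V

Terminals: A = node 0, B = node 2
Nodal analysis, taking node 2 as the 0 V reference.
Source V1 fixes V_0 = 12 V.
KCL at each unknown node (sum of currents leaving = 0; resistances in Ω):
  Node 1: (V_1 - 12)/2200 + (V_1 - 0)/1600 + (V_1 - 0)/39 = 0
Collecting terms: 0.02672 × V_1 = 0.005455  =>  V_1 = 0.2041 V
The requested potential is V_1 = 0.2041 V.

Final answer: V_1 = 0.2041 V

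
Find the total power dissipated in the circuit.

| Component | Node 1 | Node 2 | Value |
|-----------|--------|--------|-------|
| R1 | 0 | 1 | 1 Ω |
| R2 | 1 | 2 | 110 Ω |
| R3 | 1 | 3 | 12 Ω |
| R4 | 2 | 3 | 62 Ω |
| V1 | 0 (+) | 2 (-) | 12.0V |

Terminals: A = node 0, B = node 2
Nodal analysis, taking node 2 as the 0 V reference.
Source V1 fixes V_0 = 12 V.
KCL at each unknown node (sum of currents leaving = 0; resistances in Ω):
  Node 1: (V_1 - 12)/1 + (V_1 - 0)/110 + (V_1 - V_3)/12 = 0
  Node 3: (V_3 - V_1)/12 + (V_3 - 0)/62 = 0
Collecting terms (coefficients in siemens):
  1.092·V_1 - 0.08333·V_3 = 12
  0.09946·V_3 - 0.08333·V_1 = 0
Determinant D = (1.092)(0.09946) - (-0.08333)(-0.08333) = 0.1017
V_1 = [(12)(0.09946) - (-0.08333)(0)]/D = 11.73 V
V_3 = [(1.092)(0) - (12)(-0.08333)]/D = 9.832 V
Power in each resistor, P = (ΔV)²/R:
  P_R1 = (12 - 11.73)²/1 = 0.07036 W
  P_R2 = (11.73 - 0)²/110 = 1.252 W
  P_R3 = (11.73 - 9.832)²/12 = 0.3018 W
  P_R4 = (0 - 9.832)²/62 = 1.559 W
P_total = P_R1 + P_R2 + P_R3 + P_R4 = 3.183 W

Final answer: 3.183 W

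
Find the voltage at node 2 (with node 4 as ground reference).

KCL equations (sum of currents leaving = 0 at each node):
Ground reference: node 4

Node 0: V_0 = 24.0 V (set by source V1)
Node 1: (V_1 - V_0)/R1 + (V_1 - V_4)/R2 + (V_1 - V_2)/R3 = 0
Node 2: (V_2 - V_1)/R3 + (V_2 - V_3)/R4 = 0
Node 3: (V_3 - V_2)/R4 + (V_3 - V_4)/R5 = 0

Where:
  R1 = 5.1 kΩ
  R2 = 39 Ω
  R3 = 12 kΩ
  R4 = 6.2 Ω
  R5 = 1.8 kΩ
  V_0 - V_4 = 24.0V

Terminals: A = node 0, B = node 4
Nodal analysis, taking node 4 as the 0 V reference.
Source V1 fixes V_0 = 24 V.
KCL at each unknown node (sum of currents leaving = 0; resistances in Ω):
  Node 1: (V_1 - 24)/5100 + (V_1 - 0)/39 + (V_1 - V_2)/12000 = 0
  Node 2: (V_2 - V_1)/12000 + (V_2 - V_3)/6.2 = 0
  Node 3: (V_3 - V_2)/6.2 + (V_3 - 0)/1800 = 0
Collecting terms (coefficients in siemens):
  0.02592·V_1 - 0.00008333·V_2 = 0.004706
  0.1614·V_2 - 0.00008333·V_1 - 0.1613·V_3 = 0
  0.1618·V_3 - 0.1613·V_2 = 0
Solving these 3 simultaneous equations (Gaussian elimination) gives:
  V_1 = 0.1816 V, V_2 = 0.02376 V, V_3 = 0.02368 V
The requested potential is V_2 = 0.02376 V.

Final answer: V_2 = 0.02376 V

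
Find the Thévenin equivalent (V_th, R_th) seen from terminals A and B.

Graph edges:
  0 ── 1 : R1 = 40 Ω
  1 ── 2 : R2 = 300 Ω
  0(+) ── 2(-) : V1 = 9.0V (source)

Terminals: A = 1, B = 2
Step 1 — V_th is the open-circuit voltage V_A - V_B (nothing connected across the terminals).
Nodal analysis, taking node 2 as the 0 V reference.
Source V1 fixes V_0 = 9 V.
KCL at each unknown node (sum of currents leaving = 0; resistances in Ω):
  Node 1: (V_1 - 9)/40 + (V_1 - 0)/300 = 0
Collecting terms: 0.02833 × V_1 = 0.225  =>  V_1 = 7.941 V
V_th = V_1 - V_2 = 7.941 - 0 = 7.941 V
Step 2 — R_th: zero the source — replace V1 by a short circuit (node 2 merges into node 0) — and find the resistance seen between A (node 1) and B (node 0).
Reduce the network between node 1 (A) and node 0 (B) by series/parallel combination:
  Rp1 = R1 ‖ R2 (parallel, both between nodes 0 and 1) = 1/(1/40 + 1/300) = 35.29 Ω
R_th = 35.29 Ω

Final answer: V_th = 7.941 V, R_th = 35.29 Ω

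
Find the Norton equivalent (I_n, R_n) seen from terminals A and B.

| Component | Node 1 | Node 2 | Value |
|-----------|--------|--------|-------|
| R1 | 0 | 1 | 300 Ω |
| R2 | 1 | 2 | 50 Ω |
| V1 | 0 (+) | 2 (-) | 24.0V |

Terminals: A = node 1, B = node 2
Find the Thévenin equivalent first; then I_n = V_th/R_th and R_n = R_th.
Step 1 — V_th is the open-circuit voltage V_A - V_B (nothing connected across the terminals).
Nodal analysis, taking node 2 as the 0 V reference.
Source V1 fixes V_0 = 24 V.
KCL at each unknown node (sum of currents leaving = 0; resistances in Ω):
  Node 1: (V_1 - 24)/300 + (V_1 - 0)/50 = 0
Collecting terms: 0.02333 × V_1 = 0.08  =>  V_1 = 3.429 V
V_th = V_1 - V_2 = 3.429 - 0 = 3.429 V
Step 2 — R_th: zero the source — replace V1 by a short circuit (node 2 merges into node 0) — and find the resistance seen between A (node 1) and B (node 0).
Reduce the network between node 1 (A) and node 0 (B) by series/parallel combination:
  Rp1 = R1 ‖ R2 (parallel, both between nodes 0 and 1) = 1/(1/300 + 1/50) = 42.86 Ω
R_th = 42.86 Ω
I_n = V_th/R_th = 3.429/42.86 = 0.08 A, and R_n = R_th = 42.86 Ω

Final answer: I_n = 0.08 A, R_n = 42.86 Ω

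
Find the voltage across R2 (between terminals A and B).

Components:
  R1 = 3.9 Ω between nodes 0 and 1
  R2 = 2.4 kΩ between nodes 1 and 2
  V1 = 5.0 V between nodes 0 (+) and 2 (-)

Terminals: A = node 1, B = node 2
R1 and R2 are in series across V1 (node 0 → node 1 → node 2), and the output A–B is taken across R2, so this is a voltage divider.
Series current: I = V1/(R1 + R2) = 5/(3.9 + 2400) = 5/2404 = 0.00208 A
V_R2 = I × R2 = V1 × R2/(R1 + R2) = 5 × 2400/2404 = 4.992 V

Final answer: 4.992 V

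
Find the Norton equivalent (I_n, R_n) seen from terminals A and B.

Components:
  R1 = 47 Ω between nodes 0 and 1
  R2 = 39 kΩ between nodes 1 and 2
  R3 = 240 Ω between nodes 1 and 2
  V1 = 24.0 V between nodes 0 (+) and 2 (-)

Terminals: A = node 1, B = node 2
Find the Thévenin equivalent first; then I_n = V_th/R_th and R_n = R_th.
Step 1 — V_th is the open-circuit voltage V_A - V_B (nothing connected across the terminals).
Nodal analysis, taking node 2 as the 0 V reference.
Source V1 fixes V_0 = 24 V.
KCL at each unknown node (sum of currents leaving = 0; resistances in Ω):
  Node 1: (V_1 - 24)/47 + (V_1 - 0)/39000 + (V_1 - 0)/240 = 0
Collecting terms: 0.02547 × V_1 = 0.5106  =>  V_1 = 20.05 V
V_th = V_1 - V_2 = 20.05 - 0 = 20.05 V
Step 2 — R_th: zero the source — replace V1 by a short circuit (node 2 merges into node 0) — and find the resistance seen between A (node 1) and B (node 0).
Reduce the network between node 1 (A) and node 0 (B) by series/parallel combination:
  Rp1 = R1 ‖ R2 ‖ R3 (parallel, all between nodes 0 and 1) = 1/(1/47 + 1/39000 + 1/240) = 39.26 Ω
R_th = 39.26 Ω
I_n = V_th/R_th = 20.05/39.26 = 0.5106 A, and R_n = R_th = 39.26 Ω

Final answer: I_n = 0.5106 A, R_n = 39.26 Ω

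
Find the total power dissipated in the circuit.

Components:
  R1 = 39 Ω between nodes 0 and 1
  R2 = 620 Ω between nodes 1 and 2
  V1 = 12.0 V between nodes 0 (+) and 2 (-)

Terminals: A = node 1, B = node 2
Nodal analysis, taking node 2 as the 0 V reference.
Source V1 fixes V_0 = 12 V.
KCL at each unknown node (sum of currents leaving = 0; resistances in Ω):
  Node 1: (V_1 - 12)/39 + (V_1 - 0)/620 = 0
Collecting terms: 0.02725 × V_1 = 0.3077  =>  V_1 = 11.29 V
Power in each resistor, P = (ΔV)²/R:
  P_R1 = (12 - 11.29)²/39 = 0.01293 W
  P_R2 = (11.29 - 0)²/620 = 0.2056 W
P_total = P_R1 + P_R2 = 0.2185 W

Final answer: 0.2185 W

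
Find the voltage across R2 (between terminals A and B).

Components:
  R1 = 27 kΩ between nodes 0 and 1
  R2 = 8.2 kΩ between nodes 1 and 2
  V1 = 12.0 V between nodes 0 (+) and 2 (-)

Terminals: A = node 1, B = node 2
R1 and R2 are in series across V1 (node 0 → node 1 → node 2), and the output A–B is taken across R2, so this is a voltage divider.
Series current: I = V1/(R1 + R2) = 12/(27000 + 8200) = 12/35200 = 0.0003409 A
V_R2 = I × R2 = V1 × R2/(R1 + R2) = 12 × 8200/35200 = 2.795 V

Final answer: 2.795 V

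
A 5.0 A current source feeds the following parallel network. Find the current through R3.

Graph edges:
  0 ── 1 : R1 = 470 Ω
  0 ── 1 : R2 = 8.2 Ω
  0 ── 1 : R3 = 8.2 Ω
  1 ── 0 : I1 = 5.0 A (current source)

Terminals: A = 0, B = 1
All resistors sit directly between nodes 0 and 1, so they are in parallel and share one voltage V; the full source current 5 A splits among them.
1/R_par = 1/470 + 1/8.2 + 1/8.2 = 0.246 S  =>  R_par = 4.065 Ω
V = I × R_par = 5 × 4.065 = 20.32 V
I_R3 = V/R3 = 20.32/8.2 = 2.478 A

Final answer: 2.478 A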